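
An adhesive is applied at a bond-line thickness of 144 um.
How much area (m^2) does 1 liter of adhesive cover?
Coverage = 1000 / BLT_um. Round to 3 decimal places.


Coverage = 1000 / 144 = 6.944 m^2

6.944


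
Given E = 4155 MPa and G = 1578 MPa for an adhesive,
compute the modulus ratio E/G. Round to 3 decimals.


E/G ratio = 4155 / 1578 = 2.633

2.633


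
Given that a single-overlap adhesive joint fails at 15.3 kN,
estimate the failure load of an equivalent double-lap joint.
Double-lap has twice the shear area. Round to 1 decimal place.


Double-lap factor = 2
Expected load = 15.3 * 2 = 30.6 kN

30.6


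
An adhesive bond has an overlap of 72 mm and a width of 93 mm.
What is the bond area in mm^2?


Bond area = overlap * width
= 72 * 93
= 6696 mm^2

6696


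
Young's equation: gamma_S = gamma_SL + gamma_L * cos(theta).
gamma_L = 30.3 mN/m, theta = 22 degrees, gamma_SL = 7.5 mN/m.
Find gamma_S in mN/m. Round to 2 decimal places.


cos(22 deg) = 0.927184
gamma_S = 7.5 + 30.3 * 0.927184
= 35.59 mN/m

35.59


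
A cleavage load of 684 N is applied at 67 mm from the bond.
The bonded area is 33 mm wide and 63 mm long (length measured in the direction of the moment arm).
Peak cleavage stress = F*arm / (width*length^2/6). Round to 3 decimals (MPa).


Moment = 684 * 67 = 45828 N*mm
Section modulus = 33 * 3969 / 6 = 130977 / 6 mm^3
Stress = 45828 / (130977 / 6) = 274968 / 130977
= 2.099 MPa

2.099


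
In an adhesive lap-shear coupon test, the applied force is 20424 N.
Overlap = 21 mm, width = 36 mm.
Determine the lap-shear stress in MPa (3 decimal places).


stress = F / (overlap * width)
= 20424 / (21 * 36)
= 27.016 MPa

27.016


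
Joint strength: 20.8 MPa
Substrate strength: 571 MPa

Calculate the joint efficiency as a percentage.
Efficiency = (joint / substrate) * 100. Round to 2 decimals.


Efficiency = (20.8 / 571) * 100 = 3.64%

3.64


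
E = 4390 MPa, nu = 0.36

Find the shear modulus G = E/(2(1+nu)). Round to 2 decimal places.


G = 4390 / (2 * 1.36)
= 1613.97 MPa

1613.97


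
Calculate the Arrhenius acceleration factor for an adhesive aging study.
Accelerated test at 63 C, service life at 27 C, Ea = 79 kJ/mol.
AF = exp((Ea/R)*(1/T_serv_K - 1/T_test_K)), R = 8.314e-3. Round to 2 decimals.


T_test = 336.15 K, T_serv = 300.15 K
Ea/R = 79 / 0.008314 = 9502.04
AF = exp(9502.04 * (1/300.15 - 1/336.15))
= 29.68

29.68


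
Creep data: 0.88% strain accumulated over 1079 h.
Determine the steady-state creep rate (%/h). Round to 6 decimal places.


Rate = 0.88 / 1079 = 0.000816 %/h

0.000816


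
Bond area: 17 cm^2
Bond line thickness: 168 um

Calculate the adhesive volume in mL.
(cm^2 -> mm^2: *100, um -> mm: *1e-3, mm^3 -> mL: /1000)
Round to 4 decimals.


V = 17*100 * 168*1e-3 / 1000
= 0.2856 mL

0.2856


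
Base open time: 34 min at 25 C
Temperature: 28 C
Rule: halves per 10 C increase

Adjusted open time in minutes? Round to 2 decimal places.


Acceleration = 2^((28-25)/10) = 1.2311
Open time = 34 / 1.2311 = 27.62 min

27.62


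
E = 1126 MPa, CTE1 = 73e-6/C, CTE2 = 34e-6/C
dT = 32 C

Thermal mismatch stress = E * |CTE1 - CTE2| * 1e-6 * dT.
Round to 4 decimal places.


= 1126 * 39e-6 * 32
= 1.4052 MPa

1.4052


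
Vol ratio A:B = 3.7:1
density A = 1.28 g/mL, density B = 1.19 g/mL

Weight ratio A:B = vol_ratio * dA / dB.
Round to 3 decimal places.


Weight ratio = 3.7 * 1.28 / 1.19
= 3.980

3.980


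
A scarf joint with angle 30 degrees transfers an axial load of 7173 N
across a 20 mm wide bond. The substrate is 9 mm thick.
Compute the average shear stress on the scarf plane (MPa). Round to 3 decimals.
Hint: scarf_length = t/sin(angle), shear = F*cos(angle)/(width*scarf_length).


scarf_length = 9 / sin(30 deg) = 18.0000 mm
cos(30 deg) = 0.866025
shear stress = 7173 * 0.866025 / (20 * 18.0000)
= 17.256 MPa

17.256


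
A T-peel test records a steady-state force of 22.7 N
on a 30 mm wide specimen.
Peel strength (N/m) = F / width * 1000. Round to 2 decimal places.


Peel strength = 22.7 / 30 * 1000
= 756.67 N/m

756.67


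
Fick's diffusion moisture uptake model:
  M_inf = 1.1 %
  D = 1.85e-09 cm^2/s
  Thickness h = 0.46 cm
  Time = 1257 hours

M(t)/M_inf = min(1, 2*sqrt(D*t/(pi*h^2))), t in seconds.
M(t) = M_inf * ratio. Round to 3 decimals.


t_sec = 1257 * 3600 = 4525200
ratio = 2*sqrt(1.85e-09*4525200/(pi*0.46^2))
= min(1, 0.224441)
= 0.224441
M(t) = 1.1 * 0.224441 = 0.247 %

0.247


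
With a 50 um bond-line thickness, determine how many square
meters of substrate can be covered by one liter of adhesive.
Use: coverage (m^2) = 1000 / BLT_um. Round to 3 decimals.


Coverage = 1000 / 50 = 20.000 m^2

20.000


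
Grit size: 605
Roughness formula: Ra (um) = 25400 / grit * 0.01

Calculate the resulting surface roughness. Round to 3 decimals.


Ra = 25400 / 605 * 0.01
= 0.420 um

0.420


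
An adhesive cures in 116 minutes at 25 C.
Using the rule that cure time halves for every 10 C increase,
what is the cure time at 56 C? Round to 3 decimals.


Factor = 2^((56 - 25) / 10) = 8.5742
Cure time = 116 / 8.5742
= 13.529 minutes

13.529


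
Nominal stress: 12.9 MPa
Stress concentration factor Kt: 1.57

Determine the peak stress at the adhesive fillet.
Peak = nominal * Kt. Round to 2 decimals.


Peak stress = 12.9 * 1.57
= 20.25 MPa

20.25


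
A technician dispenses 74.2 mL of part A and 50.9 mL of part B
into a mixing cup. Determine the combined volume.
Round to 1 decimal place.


Combined volume = 74.2 + 50.9
= 125.1 mL

125.1


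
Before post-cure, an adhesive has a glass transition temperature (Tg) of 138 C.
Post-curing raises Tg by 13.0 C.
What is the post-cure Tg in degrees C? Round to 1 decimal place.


Tg_post = Tg_base + delta_Tg
= 138 + 13.0
= 151.0 C

151.0


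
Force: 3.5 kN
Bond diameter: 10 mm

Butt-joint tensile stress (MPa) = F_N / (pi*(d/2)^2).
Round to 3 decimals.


F_N = 3.5 * 1000 = 3500.0 N
A = pi*(5.0)^2 = 78.5398 mm^2
stress = 3500.0 / 78.5398 = 44.563 MPa

44.563


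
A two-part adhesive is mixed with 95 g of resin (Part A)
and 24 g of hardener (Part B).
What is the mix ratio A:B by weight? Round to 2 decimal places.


Mix ratio = mass_A / mass_B
= 95 / 24
= 3.96

3.96


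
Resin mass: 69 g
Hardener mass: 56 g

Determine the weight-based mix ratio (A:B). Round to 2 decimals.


Ratio = 69 / 56 = 1.23

1.23


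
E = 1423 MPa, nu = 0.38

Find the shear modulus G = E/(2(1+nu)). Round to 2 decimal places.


G = 1423 / (2 * 1.38)
= 515.58 MPa

515.58


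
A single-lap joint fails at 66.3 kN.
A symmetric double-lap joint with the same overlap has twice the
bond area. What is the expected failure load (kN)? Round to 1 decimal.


Double-lap load = 2 * 66.3 = 132.6 kN

132.6


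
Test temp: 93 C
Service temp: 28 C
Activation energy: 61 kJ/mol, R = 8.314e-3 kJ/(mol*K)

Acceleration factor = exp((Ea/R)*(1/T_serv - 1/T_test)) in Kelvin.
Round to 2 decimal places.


AF = exp((61/0.008314)*(1/301.15 - 1/366.15))
= 75.57

75.57


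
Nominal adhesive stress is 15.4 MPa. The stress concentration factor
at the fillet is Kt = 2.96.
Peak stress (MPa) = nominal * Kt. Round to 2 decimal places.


Peak = 15.4 * 2.96 = 45.58 MPa

45.58


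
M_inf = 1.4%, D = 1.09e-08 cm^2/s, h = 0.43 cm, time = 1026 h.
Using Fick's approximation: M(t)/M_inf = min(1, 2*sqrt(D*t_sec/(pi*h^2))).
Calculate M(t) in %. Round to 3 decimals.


t = 3693600 s
ratio = min(1, 2*sqrt(1.09e-08*3693600/(pi*0.1849)))
= 0.526532
M(t) = 1.4 * 0.526532 = 0.737%

0.737


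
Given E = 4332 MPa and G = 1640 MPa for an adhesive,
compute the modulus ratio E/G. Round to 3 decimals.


E/G ratio = 4332 / 1640 = 2.641

2.641


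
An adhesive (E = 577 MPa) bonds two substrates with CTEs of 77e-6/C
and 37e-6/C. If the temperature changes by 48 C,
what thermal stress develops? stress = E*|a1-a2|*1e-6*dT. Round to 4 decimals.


Stress = 577 * |77 - 37| * 1e-6 * 48
= 1.1078 MPa

1.1078


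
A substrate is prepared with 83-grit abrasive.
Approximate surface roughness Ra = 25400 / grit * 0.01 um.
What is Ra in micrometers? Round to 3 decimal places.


Ra = 25400 / 83 * 0.01 = 3.060 um

3.060


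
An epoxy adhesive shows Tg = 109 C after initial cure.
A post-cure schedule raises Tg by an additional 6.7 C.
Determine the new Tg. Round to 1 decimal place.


New Tg = 109 + 6.7
= 115.7 C

115.7


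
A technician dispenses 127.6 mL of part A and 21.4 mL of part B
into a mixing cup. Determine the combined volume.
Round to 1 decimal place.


Combined volume = 127.6 + 21.4
= 149.0 mL

149.0


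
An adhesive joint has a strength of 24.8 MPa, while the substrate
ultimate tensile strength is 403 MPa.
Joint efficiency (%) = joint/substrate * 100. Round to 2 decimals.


Efficiency = 24.8 / 403 * 100
= 6.15%

6.15


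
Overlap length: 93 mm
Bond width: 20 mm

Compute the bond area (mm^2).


Bond area = 93 * 20 = 1860 mm^2

1860


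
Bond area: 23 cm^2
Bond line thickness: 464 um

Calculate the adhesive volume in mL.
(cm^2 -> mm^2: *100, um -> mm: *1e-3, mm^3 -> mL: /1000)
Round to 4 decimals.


V = 23*100 * 464*1e-3 / 1000
= 1.0672 mL

1.0672


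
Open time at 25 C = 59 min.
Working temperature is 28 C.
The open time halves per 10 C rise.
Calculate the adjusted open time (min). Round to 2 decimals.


factor = 2^((28 - 25) / 10) = 1.2311
ot = 59 / 1.2311 = 47.92 min

47.92


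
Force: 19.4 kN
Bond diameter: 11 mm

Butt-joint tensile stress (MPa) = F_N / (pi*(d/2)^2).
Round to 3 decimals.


F_N = 19.4 * 1000 = 19400.0 N
A = pi*(5.5)^2 = 95.0332 mm^2
stress = 19400.0 / 95.0332 = 204.139 MPa

204.139


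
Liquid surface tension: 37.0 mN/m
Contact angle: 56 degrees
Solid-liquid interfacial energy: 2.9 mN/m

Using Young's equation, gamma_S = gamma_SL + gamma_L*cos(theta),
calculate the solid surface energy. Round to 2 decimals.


gamma_S = 2.9 + 37.0 * cos(56)
= 23.59 mN/m

23.59


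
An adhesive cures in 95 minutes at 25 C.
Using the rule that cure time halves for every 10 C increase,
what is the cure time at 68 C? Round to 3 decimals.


Factor = 2^((68 - 25) / 10) = 19.6983
Cure time = 95 / 19.6983
= 4.823 minutes

4.823


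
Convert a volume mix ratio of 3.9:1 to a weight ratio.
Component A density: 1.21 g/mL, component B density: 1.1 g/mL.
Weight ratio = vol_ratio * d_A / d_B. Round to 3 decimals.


= 3.9 * 1.21 / 1.1 = 4.290

4.290


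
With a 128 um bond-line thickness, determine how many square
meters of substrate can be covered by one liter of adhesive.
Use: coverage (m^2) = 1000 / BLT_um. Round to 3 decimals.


Coverage = 1000 / 128 = 7.813 m^2

7.813


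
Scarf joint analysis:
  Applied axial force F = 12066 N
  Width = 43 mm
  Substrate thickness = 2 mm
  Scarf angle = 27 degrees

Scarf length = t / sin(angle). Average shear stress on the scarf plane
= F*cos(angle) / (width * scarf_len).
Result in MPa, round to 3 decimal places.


Scarf length = 2 / sin(27 deg) = 4.4054 mm
cos(27 deg) = 0.891007
Shear = 12066 * 0.891007 / (43 * 4.4054)
= 56.753 MPa

56.753


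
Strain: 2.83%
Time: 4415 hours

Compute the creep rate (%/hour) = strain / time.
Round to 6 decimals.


Creep rate = 2.83 / 4415
= 0.000641 %/h

0.000641


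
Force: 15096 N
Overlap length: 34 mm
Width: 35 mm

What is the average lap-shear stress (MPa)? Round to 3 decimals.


Average shear stress = F / (overlap * width)
= 15096 / (34 * 35)
= 12.686 MPa

12.686


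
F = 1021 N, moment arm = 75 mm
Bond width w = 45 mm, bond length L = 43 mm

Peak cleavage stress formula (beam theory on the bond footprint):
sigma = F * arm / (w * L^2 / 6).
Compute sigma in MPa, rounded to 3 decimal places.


sigma = (1021 * 75) / (45 * 1849 / 6)
= 76575 * 6 / 83205
= 459450 / 83205
= 5.522 MPa

5.522


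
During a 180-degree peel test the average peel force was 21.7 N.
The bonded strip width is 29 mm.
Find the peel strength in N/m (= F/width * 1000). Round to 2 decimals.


Peel strength = F/width * 1000
= 21.7 / 29 * 1000
= 748.28 N/m

748.28


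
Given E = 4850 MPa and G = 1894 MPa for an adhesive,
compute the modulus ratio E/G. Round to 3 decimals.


E/G ratio = 4850 / 1894 = 2.561

2.561


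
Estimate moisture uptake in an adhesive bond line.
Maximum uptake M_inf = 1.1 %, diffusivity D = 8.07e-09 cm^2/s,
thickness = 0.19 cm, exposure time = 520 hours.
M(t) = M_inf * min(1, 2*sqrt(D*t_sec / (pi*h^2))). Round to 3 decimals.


Convert time: 520 h = 1872000 s
ratio = min(1, 2*sqrt(8.07e-09*1872000/(pi*0.19^2)))
= 0.729947
M(t) = 1.1 * 0.729947 = 0.803%

0.803


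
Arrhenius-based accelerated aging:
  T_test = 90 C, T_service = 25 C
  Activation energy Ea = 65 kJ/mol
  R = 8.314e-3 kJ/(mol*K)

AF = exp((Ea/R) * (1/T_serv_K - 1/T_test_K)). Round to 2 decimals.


T_test_K = 363.15, T_serv_K = 298.15
AF = exp((65/8.314e-3) * (1/298.15 - 1/363.15))
= 109.23

109.23


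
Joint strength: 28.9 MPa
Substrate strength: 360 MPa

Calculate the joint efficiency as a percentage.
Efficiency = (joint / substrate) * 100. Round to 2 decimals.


Efficiency = (28.9 / 360) * 100 = 8.03%

8.03


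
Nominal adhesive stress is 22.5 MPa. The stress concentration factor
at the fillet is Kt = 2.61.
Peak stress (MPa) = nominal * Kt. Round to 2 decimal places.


Peak = 22.5 * 2.61 = 58.73 MPa

58.73


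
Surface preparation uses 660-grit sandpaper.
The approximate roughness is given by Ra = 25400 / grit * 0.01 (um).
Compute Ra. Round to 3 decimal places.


Ra = 25400 / 660 * 0.01
= 254 / 660
= 0.385 um

0.385


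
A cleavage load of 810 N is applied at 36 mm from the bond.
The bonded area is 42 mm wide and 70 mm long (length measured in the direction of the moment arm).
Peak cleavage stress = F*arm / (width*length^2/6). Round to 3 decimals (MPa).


Moment = 810 * 36 = 29160 N*mm
Section modulus = 42 * 4900 / 6 = 205800 / 6 mm^3
Stress = 29160 / (205800 / 6) = 174960 / 205800
= 0.850 MPa

0.850


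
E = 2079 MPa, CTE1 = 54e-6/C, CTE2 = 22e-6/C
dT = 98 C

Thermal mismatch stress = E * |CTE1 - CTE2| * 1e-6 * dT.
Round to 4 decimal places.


= 2079 * 32e-6 * 98
= 6.5197 MPa

6.5197


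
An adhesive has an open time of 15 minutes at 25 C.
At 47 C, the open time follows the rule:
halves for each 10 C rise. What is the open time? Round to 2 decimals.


Factor = 2^((47-25)/10) = 4.5948
Open time = 15 / 4.5948 = 3.26 min

3.26


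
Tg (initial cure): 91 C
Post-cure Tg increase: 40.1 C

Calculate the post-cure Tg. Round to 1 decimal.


Post-cure Tg = 91 + 40.1 = 131.1 C

131.1


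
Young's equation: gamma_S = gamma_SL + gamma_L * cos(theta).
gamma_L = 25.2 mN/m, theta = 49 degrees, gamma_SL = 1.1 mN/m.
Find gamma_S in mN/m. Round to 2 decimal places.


cos(49 deg) = 0.656059
gamma_S = 1.1 + 25.2 * 0.656059
= 17.63 mN/m

17.63


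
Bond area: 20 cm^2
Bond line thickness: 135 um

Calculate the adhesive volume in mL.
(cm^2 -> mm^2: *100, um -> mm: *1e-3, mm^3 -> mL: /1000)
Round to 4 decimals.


V = 20*100 * 135*1e-3 / 1000
= 0.2700 mL

0.2700


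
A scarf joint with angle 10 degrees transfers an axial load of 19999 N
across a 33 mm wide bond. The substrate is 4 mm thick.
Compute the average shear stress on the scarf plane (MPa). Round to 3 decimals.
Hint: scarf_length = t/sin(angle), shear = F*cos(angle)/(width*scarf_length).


scarf_length = 4 / sin(10 deg) = 23.0351 mm
cos(10 deg) = 0.984808
shear stress = 19999 * 0.984808 / (33 * 23.0351)
= 25.909 MPa

25.909


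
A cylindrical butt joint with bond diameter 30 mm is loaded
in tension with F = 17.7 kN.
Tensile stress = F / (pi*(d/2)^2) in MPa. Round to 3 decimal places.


Area = pi * (30/2)^2 = 706.8583 mm^2
Stress = 17.7*1000 / 706.8583
= 25.040 MPa

25.040


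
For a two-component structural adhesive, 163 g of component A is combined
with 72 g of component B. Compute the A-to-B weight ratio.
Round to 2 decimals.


Weight ratio A:B = 163 / 72
= 2.26

2.26


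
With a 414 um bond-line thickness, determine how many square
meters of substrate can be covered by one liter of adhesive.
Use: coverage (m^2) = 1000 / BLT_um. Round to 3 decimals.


Coverage = 1000 / 414 = 2.415 m^2

2.415


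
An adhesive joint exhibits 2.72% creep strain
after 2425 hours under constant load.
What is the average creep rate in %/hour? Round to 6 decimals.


Creep rate = strain / time
= 2.72 / 2425
= 0.001122 %/h

0.001122


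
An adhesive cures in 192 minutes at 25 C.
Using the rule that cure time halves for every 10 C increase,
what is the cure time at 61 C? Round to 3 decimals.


Factor = 2^((61 - 25) / 10) = 12.1257
Cure time = 192 / 12.1257
= 15.834 minutes

15.834


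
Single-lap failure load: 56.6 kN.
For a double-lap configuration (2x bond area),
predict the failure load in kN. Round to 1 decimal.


Failure load = 56.6 * 2 = 113.2 kN

113.2


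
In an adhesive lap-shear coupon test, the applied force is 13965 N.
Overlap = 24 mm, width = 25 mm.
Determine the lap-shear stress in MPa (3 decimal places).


stress = F / (overlap * width)
= 13965 / (24 * 25)
= 23.275 MPa

23.275


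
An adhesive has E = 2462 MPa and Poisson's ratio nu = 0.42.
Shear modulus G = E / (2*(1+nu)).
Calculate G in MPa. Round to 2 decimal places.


G = 2462 / (2*(1+0.42))
= 2462 / 2.84
= 866.90 MPa

866.90


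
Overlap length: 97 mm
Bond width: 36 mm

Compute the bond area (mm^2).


Bond area = 97 * 36 = 3492 mm^2

3492


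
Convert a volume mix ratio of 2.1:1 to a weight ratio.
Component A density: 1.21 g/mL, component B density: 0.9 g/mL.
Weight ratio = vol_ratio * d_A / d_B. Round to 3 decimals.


= 2.1 * 1.21 / 0.9 = 2.823

2.823


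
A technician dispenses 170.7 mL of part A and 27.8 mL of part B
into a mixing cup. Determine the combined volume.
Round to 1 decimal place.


Combined volume = 170.7 + 27.8
= 198.5 mL

198.5


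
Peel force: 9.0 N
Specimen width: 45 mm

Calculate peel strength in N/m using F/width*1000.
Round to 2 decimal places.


Peel strength = 9.0 / 45 * 1000 = 200.00 N/m

200.00


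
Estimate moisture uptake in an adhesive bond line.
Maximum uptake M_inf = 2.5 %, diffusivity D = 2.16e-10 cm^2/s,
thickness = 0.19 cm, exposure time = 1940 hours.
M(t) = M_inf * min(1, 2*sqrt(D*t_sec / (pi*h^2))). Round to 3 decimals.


Convert time: 1940 h = 6984000 s
ratio = min(1, 2*sqrt(2.16e-10*6984000/(pi*0.19^2)))
= 0.230664
M(t) = 2.5 * 0.230664 = 0.577%

0.577


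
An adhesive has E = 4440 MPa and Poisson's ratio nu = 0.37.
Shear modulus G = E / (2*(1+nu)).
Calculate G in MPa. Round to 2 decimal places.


G = 4440 / (2*(1+0.37))
= 4440 / 2.74
= 1620.44 MPa

1620.44


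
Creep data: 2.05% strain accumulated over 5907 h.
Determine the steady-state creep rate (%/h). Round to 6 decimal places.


Rate = 2.05 / 5907 = 0.000347 %/h

0.000347


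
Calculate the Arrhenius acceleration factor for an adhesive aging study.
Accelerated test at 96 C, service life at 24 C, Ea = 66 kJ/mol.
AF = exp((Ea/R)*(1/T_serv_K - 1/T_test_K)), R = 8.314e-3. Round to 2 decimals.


T_test = 369.15 K, T_serv = 297.15 K
Ea/R = 66 / 0.008314 = 7938.42
AF = exp(7938.42 * (1/297.15 - 1/369.15))
= 183.20

183.20


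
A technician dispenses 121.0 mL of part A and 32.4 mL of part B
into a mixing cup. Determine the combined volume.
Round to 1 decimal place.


Combined volume = 121.0 + 32.4
= 153.4 mL

153.4


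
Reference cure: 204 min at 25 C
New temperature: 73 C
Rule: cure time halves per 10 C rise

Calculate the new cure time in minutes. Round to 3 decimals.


factor = 2^((73-25)/10) = 27.8576
t_new = 204 / 27.8576 = 7.323 min

7.323


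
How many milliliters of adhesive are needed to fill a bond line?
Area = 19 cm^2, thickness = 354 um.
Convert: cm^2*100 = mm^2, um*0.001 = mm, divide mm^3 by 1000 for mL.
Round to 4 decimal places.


= (19 * 100) * (354 * 0.001) / 1000
= 0.6726 mL

0.6726


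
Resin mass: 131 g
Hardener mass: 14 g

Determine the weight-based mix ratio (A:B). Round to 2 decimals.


Ratio = 131 / 14 = 9.36

9.36


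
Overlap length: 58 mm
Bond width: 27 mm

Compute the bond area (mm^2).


Bond area = 58 * 27 = 1566 mm^2

1566


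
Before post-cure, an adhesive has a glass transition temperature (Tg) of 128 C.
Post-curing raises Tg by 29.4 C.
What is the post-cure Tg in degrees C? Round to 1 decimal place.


Tg_post = Tg_base + delta_Tg
= 128 + 29.4
= 157.4 C

157.4


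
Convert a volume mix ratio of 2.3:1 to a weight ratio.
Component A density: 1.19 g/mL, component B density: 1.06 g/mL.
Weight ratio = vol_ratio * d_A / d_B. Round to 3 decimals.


= 2.3 * 1.19 / 1.06 = 2.582

2.582


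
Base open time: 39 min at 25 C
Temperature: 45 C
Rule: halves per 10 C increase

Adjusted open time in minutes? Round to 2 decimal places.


Acceleration = 2^((45-25)/10) = 4.0000
Open time = 39 / 4.0000 = 9.75 min

9.75


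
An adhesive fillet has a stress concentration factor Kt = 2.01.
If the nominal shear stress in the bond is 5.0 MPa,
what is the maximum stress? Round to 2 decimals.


Max stress = 5.0 * 2.01 = 10.05 MPa

10.05


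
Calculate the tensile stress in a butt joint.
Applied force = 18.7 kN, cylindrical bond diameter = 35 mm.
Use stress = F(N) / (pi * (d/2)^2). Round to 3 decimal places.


A = pi * 17.5^2 = 962.1128 mm^2
sigma = 18700.0 / 962.1128 = 19.436 MPa

19.436


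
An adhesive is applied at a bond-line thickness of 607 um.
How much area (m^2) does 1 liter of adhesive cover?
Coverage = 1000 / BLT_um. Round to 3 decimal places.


Coverage = 1000 / 607 = 1.647 m^2

1.647


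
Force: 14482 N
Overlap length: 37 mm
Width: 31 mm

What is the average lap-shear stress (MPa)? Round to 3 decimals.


Average shear stress = F / (overlap * width)
= 14482 / (37 * 31)
= 12.626 MPa

12.626


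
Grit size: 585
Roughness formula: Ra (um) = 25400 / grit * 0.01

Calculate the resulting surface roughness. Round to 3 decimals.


Ra = 25400 / 585 * 0.01
= 0.434 um

0.434


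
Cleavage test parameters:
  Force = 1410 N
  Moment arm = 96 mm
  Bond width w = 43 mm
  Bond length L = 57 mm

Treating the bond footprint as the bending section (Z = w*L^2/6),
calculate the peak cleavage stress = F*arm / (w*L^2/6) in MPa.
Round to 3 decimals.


M = 1410 * 96 = 135360 N*mm
Z = 43 * 57^2 / 6 = 139707 / 6 mm^3
sigma = M / Z = 6 * 135360 / 139707 = 812160 / 139707
= 5.813 MPa

5.813


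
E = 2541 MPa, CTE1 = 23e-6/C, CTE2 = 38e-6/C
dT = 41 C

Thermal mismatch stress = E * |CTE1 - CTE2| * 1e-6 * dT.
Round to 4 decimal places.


= 2541 * 15e-6 * 41
= 1.5627 MPa

1.5627


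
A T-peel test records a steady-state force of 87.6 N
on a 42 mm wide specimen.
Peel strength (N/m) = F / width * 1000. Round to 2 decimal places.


Peel strength = 87.6 / 42 * 1000
= 2085.71 N/m

2085.71


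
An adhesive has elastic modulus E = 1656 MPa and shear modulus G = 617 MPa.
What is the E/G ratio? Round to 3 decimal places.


E/G = 1656 / 617 = 2.684

2.684


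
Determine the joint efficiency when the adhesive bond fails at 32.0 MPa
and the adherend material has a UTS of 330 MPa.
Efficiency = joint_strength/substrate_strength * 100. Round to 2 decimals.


Joint efficiency = 32.0 / 330 * 100
= 9.70%

9.70


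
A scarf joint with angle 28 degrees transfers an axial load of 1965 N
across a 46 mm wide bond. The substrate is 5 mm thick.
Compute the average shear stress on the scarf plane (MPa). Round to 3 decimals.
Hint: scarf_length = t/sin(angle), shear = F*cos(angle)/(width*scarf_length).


scarf_length = 5 / sin(28 deg) = 10.6503 mm
cos(28 deg) = 0.882948
shear stress = 1965 * 0.882948 / (46 * 10.6503)
= 3.541 MPa

3.541


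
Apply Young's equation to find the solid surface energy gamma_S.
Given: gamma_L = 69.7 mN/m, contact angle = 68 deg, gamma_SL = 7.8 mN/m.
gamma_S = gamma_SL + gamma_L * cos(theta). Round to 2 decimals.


theta_rad = 68 * pi/180 = 1.186824
gamma_S = 7.8 + 69.7 * cos(1.186824)
= 33.91 mN/m

33.91


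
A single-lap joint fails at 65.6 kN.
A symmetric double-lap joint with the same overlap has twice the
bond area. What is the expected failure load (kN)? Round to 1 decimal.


Double-lap load = 2 * 65.6 = 131.2 kN

131.2


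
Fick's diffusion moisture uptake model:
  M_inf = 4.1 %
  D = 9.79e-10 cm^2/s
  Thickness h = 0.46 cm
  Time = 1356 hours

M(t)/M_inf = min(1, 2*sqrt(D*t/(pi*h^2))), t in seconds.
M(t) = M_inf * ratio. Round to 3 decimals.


t_sec = 1356 * 3600 = 4881600
ratio = 2*sqrt(9.79e-10*4881600/(pi*0.46^2))
= min(1, 0.169578)
= 0.169578
M(t) = 4.1 * 0.169578 = 0.695 %

0.695


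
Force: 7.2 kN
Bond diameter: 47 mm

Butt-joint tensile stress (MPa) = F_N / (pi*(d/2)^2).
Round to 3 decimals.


F_N = 7.2 * 1000 = 7200.0 N
A = pi*(23.5)^2 = 1734.9445 mm^2
stress = 7200.0 / 1734.9445 = 4.150 MPa

4.150


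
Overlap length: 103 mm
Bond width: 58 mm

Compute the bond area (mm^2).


Bond area = 103 * 58 = 5974 mm^2

5974


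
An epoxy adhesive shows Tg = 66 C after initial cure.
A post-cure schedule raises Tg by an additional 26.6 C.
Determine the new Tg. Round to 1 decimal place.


New Tg = 66 + 26.6
= 92.6 C

92.6


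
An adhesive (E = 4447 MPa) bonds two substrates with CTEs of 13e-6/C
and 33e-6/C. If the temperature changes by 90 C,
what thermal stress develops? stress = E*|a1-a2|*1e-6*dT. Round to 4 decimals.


Stress = 4447 * |13 - 33| * 1e-6 * 90
= 8.0046 MPa

8.0046


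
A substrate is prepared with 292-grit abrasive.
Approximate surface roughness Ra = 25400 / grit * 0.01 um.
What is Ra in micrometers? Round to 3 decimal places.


Ra = 25400 / 292 * 0.01 = 0.870 um

0.870


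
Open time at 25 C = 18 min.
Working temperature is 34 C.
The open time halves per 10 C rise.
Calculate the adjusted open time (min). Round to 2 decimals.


factor = 2^((34 - 25) / 10) = 1.8661
ot = 18 / 1.8661 = 9.65 min

9.65


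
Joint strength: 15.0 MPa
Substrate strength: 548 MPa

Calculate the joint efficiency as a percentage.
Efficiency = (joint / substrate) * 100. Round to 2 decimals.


Efficiency = (15.0 / 548) * 100 = 2.74%

2.74


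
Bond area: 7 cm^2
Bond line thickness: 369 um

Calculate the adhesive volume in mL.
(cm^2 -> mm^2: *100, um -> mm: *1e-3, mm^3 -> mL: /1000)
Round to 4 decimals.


V = 7*100 * 369*1e-3 / 1000
= 0.2583 mL

0.2583


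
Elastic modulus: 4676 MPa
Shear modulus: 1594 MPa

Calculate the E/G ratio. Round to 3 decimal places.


E / G = 4676 / 1594 = 2.934

2.934


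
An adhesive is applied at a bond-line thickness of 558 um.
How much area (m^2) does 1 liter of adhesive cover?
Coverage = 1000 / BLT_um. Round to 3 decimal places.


Coverage = 1000 / 558 = 1.792 m^2

1.792


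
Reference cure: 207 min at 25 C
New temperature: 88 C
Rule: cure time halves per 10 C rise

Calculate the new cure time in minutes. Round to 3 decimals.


factor = 2^((88-25)/10) = 78.7932
t_new = 207 / 78.7932 = 2.627 min

2.627


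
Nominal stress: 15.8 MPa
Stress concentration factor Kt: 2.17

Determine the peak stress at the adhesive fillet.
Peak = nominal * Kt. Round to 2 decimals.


Peak stress = 15.8 * 2.17
= 34.29 MPa

34.29


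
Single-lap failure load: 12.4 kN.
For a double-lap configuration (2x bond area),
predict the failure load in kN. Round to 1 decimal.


Failure load = 12.4 * 2 = 24.8 kN

24.8


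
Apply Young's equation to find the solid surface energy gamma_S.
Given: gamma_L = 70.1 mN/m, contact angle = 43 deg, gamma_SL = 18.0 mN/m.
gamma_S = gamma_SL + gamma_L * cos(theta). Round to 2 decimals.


theta_rad = 43 * pi/180 = 0.750492
gamma_S = 18.0 + 70.1 * cos(0.750492)
= 69.27 mN/m

69.27


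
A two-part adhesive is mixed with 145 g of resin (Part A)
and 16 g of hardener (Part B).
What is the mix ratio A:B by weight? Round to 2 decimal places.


Mix ratio = mass_A / mass_B
= 145 / 16
= 9.06

9.06


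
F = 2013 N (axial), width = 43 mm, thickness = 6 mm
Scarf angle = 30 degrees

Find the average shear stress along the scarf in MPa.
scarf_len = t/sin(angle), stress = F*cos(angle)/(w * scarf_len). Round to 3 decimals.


scarf_len = 6/sin(30 deg) = 12.0000
cos(30 deg) = 0.866025
stress = 2013*0.866025/(43*12.0000) = 3.379 MPa

3.379


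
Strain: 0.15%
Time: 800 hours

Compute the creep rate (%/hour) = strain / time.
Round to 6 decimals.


Creep rate = 0.15 / 800
= 0.000188 %/h

0.000188


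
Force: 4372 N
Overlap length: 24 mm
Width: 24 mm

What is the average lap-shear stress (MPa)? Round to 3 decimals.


Average shear stress = F / (overlap * width)
= 4372 / (24 * 24)
= 7.590 MPa

7.590


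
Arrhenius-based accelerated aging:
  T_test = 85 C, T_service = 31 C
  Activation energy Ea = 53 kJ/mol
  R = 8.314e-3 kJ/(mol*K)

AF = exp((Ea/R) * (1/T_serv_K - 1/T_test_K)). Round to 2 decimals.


T_test_K = 358.15, T_serv_K = 304.15
AF = exp((53/8.314e-3) * (1/304.15 - 1/358.15))
= 23.57

23.57


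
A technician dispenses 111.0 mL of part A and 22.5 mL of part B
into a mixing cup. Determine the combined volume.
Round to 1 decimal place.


Combined volume = 111.0 + 22.5
= 133.5 mL

133.5


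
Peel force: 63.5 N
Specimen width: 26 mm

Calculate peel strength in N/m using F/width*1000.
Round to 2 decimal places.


Peel strength = 63.5 / 26 * 1000 = 2442.31 N/m

2442.31


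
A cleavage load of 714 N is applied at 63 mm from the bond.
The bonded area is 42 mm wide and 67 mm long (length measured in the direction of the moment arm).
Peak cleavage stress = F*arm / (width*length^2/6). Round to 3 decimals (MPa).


Moment = 714 * 63 = 44982 N*mm
Section modulus = 42 * 4489 / 6 = 188538 / 6 mm^3
Stress = 44982 / (188538 / 6) = 269892 / 188538
= 1.431 MPa

1.431


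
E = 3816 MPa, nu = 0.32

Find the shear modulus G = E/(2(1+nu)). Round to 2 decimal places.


G = 3816 / (2 * 1.32)
= 1445.45 MPa

1445.45


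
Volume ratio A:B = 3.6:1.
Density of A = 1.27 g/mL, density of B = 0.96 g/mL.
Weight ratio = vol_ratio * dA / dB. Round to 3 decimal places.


Wt ratio = 3.6 * 1.27 / 0.96
= 4.763

4.763


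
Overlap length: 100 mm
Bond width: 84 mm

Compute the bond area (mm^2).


Bond area = 100 * 84 = 8400 mm^2

8400


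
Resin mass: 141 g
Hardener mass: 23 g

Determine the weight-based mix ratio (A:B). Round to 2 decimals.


Ratio = 141 / 23 = 6.13

6.13


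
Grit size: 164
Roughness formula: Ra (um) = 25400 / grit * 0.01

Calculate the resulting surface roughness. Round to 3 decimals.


Ra = 25400 / 164 * 0.01
= 1.549 um

1.549


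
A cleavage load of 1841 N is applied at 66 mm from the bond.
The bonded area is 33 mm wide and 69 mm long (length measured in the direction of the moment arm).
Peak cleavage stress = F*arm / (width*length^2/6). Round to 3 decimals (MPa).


Moment = 1841 * 66 = 121506 N*mm
Section modulus = 33 * 4761 / 6 = 157113 / 6 mm^3
Stress = 121506 / (157113 / 6) = 729036 / 157113
= 4.640 MPa

4.640


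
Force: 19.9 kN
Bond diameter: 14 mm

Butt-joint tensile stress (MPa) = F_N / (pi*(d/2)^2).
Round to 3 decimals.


F_N = 19.9 * 1000 = 19900.0 N
A = pi*(7.0)^2 = 153.9380 mm^2
stress = 19900.0 / 153.9380 = 129.273 MPa

129.273


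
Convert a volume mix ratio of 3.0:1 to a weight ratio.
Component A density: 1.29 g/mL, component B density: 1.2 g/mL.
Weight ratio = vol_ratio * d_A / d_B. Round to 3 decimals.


= 3.0 * 1.29 / 1.2 = 3.225

3.225


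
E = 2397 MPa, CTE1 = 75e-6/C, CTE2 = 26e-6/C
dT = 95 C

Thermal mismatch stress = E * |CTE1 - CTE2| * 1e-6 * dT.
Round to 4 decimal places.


= 2397 * 49e-6 * 95
= 11.1580 MPa

11.1580


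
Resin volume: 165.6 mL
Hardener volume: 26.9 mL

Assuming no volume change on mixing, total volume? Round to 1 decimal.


V_total = 165.6 + 26.9 = 192.5 mL

192.5


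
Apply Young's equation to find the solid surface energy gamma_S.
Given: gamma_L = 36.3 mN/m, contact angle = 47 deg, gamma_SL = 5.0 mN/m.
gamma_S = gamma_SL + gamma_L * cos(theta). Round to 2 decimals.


theta_rad = 47 * pi/180 = 0.820305
gamma_S = 5.0 + 36.3 * cos(0.820305)
= 29.76 mN/m

29.76


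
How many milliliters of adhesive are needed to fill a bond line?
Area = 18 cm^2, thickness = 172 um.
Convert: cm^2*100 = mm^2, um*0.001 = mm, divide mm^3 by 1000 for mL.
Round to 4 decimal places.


= (18 * 100) * (172 * 0.001) / 1000
= 0.3096 mL

0.3096


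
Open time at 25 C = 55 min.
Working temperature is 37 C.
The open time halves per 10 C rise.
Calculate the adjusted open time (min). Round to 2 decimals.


factor = 2^((37 - 25) / 10) = 2.2974
ot = 55 / 2.2974 = 23.94 min

23.94


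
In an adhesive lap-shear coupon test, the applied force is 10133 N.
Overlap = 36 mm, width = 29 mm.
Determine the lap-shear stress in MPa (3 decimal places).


stress = F / (overlap * width)
= 10133 / (36 * 29)
= 9.706 MPa

9.706


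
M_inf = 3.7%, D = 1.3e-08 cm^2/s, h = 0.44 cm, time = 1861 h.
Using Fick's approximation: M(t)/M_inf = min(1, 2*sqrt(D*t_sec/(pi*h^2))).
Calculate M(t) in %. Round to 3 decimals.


t = 6699600 s
ratio = min(1, 2*sqrt(1.3e-08*6699600/(pi*0.1936)))
= 0.756830
M(t) = 3.7 * 0.756830 = 2.800%

2.800


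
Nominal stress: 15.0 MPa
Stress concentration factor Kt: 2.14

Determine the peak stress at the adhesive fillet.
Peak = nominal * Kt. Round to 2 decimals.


Peak stress = 15.0 * 2.14
= 32.10 MPa

32.10


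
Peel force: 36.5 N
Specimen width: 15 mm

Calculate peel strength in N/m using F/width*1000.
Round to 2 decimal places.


Peel strength = 36.5 / 15 * 1000 = 2433.33 N/m

2433.33


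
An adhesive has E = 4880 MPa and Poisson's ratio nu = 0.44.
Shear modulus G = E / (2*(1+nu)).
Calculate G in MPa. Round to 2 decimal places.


G = 4880 / (2*(1+0.44))
= 4880 / 2.88
= 1694.44 MPa

1694.44


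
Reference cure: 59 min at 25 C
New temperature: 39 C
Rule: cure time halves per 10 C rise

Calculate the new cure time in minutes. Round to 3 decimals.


factor = 2^((39-25)/10) = 2.6390
t_new = 59 / 2.6390 = 22.357 min

22.357


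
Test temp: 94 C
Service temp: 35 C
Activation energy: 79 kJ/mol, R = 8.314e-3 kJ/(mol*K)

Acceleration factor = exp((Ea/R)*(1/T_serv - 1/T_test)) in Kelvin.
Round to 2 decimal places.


AF = exp((79/0.008314)*(1/308.15 - 1/367.15))
= 141.91

141.91


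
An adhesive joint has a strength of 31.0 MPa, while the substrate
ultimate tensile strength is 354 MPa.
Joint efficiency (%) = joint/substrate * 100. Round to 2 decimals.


Efficiency = 31.0 / 354 * 100
= 8.76%

8.76


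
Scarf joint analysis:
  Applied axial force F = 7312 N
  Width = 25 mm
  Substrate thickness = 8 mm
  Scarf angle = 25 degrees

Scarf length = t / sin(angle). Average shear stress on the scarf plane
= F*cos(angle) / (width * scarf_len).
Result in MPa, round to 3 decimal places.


Scarf length = 8 / sin(25 deg) = 18.9296 mm
cos(25 deg) = 0.906308
Shear = 7312 * 0.906308 / (25 * 18.9296)
= 14.003 MPa

14.003


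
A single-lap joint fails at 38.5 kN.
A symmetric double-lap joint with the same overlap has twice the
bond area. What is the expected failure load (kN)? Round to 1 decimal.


Double-lap load = 2 * 38.5 = 77.0 kN

77.0


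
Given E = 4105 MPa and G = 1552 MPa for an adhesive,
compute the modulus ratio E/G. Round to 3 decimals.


E/G ratio = 4105 / 1552 = 2.645

2.645


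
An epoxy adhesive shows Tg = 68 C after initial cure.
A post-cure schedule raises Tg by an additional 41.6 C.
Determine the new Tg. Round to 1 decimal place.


New Tg = 68 + 41.6
= 109.6 C

109.6


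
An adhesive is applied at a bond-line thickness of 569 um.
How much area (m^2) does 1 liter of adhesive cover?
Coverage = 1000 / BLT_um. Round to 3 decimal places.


Coverage = 1000 / 569 = 1.757 m^2

1.757


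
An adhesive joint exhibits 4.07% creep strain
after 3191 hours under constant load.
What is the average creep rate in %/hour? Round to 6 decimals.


Creep rate = strain / time
= 4.07 / 3191
= 0.001275 %/h

0.001275


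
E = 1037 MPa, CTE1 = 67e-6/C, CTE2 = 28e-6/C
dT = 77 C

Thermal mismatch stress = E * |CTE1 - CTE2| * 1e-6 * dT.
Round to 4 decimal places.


= 1037 * 39e-6 * 77
= 3.1141 MPa

3.1141


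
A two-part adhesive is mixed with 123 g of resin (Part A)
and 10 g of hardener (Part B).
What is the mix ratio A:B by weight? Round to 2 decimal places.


Mix ratio = mass_A / mass_B
= 123 / 10
= 12.30

12.30


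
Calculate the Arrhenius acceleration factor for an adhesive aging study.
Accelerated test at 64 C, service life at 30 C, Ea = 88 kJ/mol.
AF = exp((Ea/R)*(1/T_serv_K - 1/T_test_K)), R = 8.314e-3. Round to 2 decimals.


T_test = 337.15 K, T_serv = 303.15 K
Ea/R = 88 / 0.008314 = 10584.56
AF = exp(10584.56 * (1/303.15 - 1/337.15))
= 33.82

33.82


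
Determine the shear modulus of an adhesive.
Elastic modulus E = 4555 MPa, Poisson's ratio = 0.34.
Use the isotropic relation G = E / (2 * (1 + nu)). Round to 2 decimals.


G = 4555 / (2*(1+0.34)) = 4555 / 2.68
= 1699.63 MPa

1699.63


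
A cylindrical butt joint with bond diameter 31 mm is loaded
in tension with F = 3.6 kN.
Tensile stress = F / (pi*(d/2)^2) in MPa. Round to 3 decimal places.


Area = pi * (31/2)^2 = 754.7676 mm^2
Stress = 3.6*1000 / 754.7676
= 4.770 MPa

4.770


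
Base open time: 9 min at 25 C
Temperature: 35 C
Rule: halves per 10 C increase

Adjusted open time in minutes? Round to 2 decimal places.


Acceleration = 2^((35-25)/10) = 2.0000
Open time = 9 / 2.0000 = 4.50 min

4.50


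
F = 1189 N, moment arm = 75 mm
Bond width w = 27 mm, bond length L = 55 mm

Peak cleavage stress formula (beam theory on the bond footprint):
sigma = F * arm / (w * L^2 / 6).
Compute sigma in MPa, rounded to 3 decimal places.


sigma = (1189 * 75) / (27 * 3025 / 6)
= 89175 * 6 / 81675
= 535050 / 81675
= 6.551 MPa

6.551


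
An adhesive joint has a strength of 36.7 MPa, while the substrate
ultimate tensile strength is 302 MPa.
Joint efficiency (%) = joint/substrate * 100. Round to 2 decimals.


Efficiency = 36.7 / 302 * 100
= 12.15%

12.15


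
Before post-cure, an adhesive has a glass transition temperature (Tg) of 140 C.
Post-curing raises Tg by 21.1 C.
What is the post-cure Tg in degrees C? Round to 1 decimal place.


Tg_post = Tg_base + delta_Tg
= 140 + 21.1
= 161.1 C

161.1


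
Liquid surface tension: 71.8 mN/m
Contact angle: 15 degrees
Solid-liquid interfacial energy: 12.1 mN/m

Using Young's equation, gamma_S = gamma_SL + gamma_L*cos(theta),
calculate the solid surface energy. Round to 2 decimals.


gamma_S = 12.1 + 71.8 * cos(15)
= 81.45 mN/m

81.45


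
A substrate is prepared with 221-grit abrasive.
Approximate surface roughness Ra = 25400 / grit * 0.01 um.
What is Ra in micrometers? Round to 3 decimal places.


Ra = 25400 / 221 * 0.01 = 1.149 um

1.149


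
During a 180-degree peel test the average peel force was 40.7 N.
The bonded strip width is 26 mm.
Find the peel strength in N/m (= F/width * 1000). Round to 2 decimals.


Peel strength = F/width * 1000
= 40.7 / 26 * 1000
= 1565.38 N/m

1565.38


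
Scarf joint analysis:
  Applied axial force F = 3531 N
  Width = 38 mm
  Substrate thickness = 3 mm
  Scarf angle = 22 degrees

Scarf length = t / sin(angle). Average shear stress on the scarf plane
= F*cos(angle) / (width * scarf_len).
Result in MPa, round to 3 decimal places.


Scarf length = 3 / sin(22 deg) = 8.0084 mm
cos(22 deg) = 0.927184
Shear = 3531 * 0.927184 / (38 * 8.0084)
= 10.758 MPa

10.758


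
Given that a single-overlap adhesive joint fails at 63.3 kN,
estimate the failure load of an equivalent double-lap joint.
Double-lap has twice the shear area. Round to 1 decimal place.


Double-lap factor = 2
Expected load = 63.3 * 2 = 126.6 kN

126.6


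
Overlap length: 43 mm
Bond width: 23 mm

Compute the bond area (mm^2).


Bond area = 43 * 23 = 989 mm^2

989


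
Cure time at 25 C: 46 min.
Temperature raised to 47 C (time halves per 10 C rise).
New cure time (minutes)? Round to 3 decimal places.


Acceleration factor = 2^(22/10) = 4.5948
New time = 46 / 4.5948 = 10.011 min

10.011
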